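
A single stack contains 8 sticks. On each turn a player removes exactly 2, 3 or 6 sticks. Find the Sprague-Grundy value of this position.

2

Compute g(0), g(1), … for moves {2, 3, 6}:
k:     0  1  2  3  4  5  6  7  8
g(k):  0  0  1  1  2  0  3  1  2
So g(8) = 2.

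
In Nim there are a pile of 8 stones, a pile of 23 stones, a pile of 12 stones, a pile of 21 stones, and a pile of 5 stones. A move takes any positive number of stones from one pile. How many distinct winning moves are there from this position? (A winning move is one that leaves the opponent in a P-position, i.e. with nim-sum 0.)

Nim-sum: 8 XOR 23 XOR 12 XOR 21 XOR 5 = 3.
The overall nim-sum is X = 3. A pile of size p has a winning move iff p XOR X < p (reduce it to p XOR X).
  8: 8 XOR 3 = 11 ≥ 8 — no move.
  23: 23 XOR 3 = 20 < 23 — winning move (to 20).
  12: 12 XOR 3 = 15 ≥ 12 — no move.
  21: 21 XOR 3 = 22 ≥ 21 — no move.
  5: 5 XOR 3 = 6 ≥ 5 — no move.
That gives 1 winning move.

1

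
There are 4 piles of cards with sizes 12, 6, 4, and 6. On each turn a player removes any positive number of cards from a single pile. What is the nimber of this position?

Compute the nim-sum pairwise:
12 ⊕ 6 = 10
10 ⊕ 4 = 14
14 ⊕ 6 = 8

8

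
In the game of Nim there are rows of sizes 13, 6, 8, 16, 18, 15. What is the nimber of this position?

14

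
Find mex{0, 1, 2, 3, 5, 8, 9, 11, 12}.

The values 0, 1, 2, 3 are all present; 4 is the first non-negative integer missing from the set.

4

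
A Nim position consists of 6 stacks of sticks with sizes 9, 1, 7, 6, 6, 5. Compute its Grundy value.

10

In binary:
  1001  (9)
  0001  (1)
  0111  (7)
  0110  (6)
  0110  (6)
  0101  (5)
  ----
  1010  (10)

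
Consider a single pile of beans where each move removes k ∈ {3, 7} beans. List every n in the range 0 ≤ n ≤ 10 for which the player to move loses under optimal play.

0, 1, 2, 6, 10

Compute g(0), g(1), … for moves {3, 7}:
g(0) = mex{} = 0
g(1) = mex{} = 0
g(2) = mex{} = 0
g(3) = mex{0} = 1
g(4) = mex{0} = 1
g(5) = mex{0} = 1
g(6) = mex{1} = 0
g(7) = mex{0,1} = 2
g(8) = mex{0,1} = 2
g(9) = mex{0} = 1
g(10) = mex{1,2} = 0
The P-positions (g = 0) in 0..10 are 0, 1, 2, 6, 10.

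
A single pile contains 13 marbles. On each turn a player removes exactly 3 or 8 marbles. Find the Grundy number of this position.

Compute g(0), g(1), … for moves {3, 8}:
g(0) = mex{} = 0
g(1) = mex{} = 0
g(2) = mex{} = 0
g(3) = mex{0} = 1
g(4) = mex{0} = 1
g(5) = mex{0} = 1
g(6) = mex{1} = 0
g(7) = mex{1} = 0
g(8) = mex{0,1} = 2
g(9) = mex{0} = 1
g(10) = mex{0} = 1
g(11) = mex{1,2} = 0
g(12) = mex{1} = 0
g(13) = mex{1} = 0
So g(13) = 0.

0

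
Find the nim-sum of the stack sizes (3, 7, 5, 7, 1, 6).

Nim-sum: 3 XOR 7 XOR 5 XOR 7 XOR 1 XOR 6 = 1.

1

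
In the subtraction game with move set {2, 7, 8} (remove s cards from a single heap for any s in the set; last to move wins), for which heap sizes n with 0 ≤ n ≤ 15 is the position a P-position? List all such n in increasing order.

0, 1, 4, 5, 10, 14, 15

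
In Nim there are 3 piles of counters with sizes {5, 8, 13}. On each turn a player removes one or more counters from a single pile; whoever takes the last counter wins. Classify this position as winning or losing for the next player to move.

Losing position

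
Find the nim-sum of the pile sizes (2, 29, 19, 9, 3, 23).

Bitwise XOR of the heap sizes:
  00010  (2)
  11101  (29)
  10011  (19)
  01001  (9)
  00011  (3)
  10111  (23)
  -----
  10001  (17)

17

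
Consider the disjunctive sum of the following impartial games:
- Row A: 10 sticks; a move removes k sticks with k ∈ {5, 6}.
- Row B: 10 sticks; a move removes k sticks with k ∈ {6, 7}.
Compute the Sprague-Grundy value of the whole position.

3

Build the Grundy sequence for row A with g(k) = mex{g(k−s) : s ∈ {5, 6}, s ≤ k}:
g(0) = mex{} = 0
g(1) = mex{} = 0
g(2) = mex{} = 0
g(3) = mex{} = 0
g(4) = mex{} = 0
g(5) = mex{0} = 1
g(6) = mex{0} = 1
g(7) = mex{0} = 1
g(8) = mex{0} = 1
g(9) = mex{0} = 1
g(10) = mex{0,1} = 2
So g(10) = 2.
For row B, compute g(0), g(1), … with moves {6, 7}:
g(0) = mex{} = 0
g(1) = mex{} = 0
g(2) = mex{} = 0
g(3) = mex{} = 0
g(4) = mex{} = 0
g(5) = mex{} = 0
g(6) = mex{0} = 1
g(7) = mex{0} = 1
g(8) = mex{0} = 1
g(9) = mex{0} = 1
g(10) = mex{0} = 1
So g(10) = 1.
By the Sprague-Grundy theorem, the Grundy value of a sum of independent games is the XOR of the component values.
Combined value = 2 XOR 1 = 3.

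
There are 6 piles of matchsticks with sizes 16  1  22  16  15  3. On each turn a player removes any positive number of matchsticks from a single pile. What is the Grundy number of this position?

Nim-sum: 16 ^ 1 ^ 22 ^ 16 ^ 15 ^ 3 = 27.

27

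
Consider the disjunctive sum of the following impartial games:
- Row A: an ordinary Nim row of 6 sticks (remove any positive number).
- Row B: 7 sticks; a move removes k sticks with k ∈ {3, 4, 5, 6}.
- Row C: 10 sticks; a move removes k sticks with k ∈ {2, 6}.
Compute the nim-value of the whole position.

5

Row A is a plain Nim row of size 6, so its Grundy value is 6.
Build the Grundy sequence for row B with g(k) = mex{g(k−s) : s ∈ {3, 4, 5, 6}, s ≤ k}:
k:     0  1  2  3  4  5  6  7
g(k):  0  0  0  1  1  1  2  2
So g(7) = 2.
Build the Grundy sequence for row C with g(k) = mex{g(k−s) : s ∈ {2, 6}, s ≤ k}:
k:     0  1  2  3  4  5  6  7  8  9 10
g(k):  0  0  1  1  0  0  1  1  0  0  1
So g(10) = 1.
The value of a disjunctive sum is the nim-sum of the parts.
Combined value = 6 XOR 2 XOR 1 = 5.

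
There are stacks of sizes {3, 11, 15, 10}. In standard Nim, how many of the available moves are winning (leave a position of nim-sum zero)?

Compute the nim-sum pairwise:
3 XOR 11 = 8
8 XOR 15 = 7
7 XOR 10 = 13
The overall nim-sum is X = 13. A stack of size p has a winning move iff p XOR X < p (reduce it to p XOR X).
  3: 3 XOR 13 = 14 ≥ 3 — no move.
  11: 11 XOR 13 = 6 < 11 — winning move (to 6).
  15: 15 XOR 13 = 2 < 15 — winning move (to 2).
  10: 10 XOR 13 = 7 < 10 — winning move (to 7).
That gives 3 winning moves.

3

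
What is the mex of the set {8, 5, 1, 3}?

0 is not in the set, so the mex is 0.

0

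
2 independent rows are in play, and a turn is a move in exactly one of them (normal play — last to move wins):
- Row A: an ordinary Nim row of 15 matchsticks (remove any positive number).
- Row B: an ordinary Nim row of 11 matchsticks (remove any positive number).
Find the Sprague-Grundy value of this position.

Row A is a plain Nim row of size 15, so its Grundy value is 15.
Row B is a plain Nim row of size 11, so its Grundy value is 11.
The value of a disjunctive sum is the nim-sum of the parts.
Combined value = 15 ⊕ 11 = 4.

4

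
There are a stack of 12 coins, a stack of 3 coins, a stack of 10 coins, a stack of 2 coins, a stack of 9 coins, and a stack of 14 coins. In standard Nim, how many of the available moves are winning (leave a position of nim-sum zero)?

0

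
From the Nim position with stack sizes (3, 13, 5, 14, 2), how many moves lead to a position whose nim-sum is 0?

3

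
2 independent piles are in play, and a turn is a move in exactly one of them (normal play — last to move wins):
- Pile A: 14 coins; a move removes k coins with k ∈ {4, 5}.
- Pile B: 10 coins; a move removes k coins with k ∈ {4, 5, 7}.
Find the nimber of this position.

3

Build the Grundy sequence for pile A with g(k) = mex{g(k−s) : s ∈ {4, 5}, s ≤ k}:
g(0) = mex{} = 0
g(1) = mex{} = 0
g(2) = mex{} = 0
g(3) = mex{} = 0
g(4) = mex{0} = 1
g(5) = mex{0} = 1
g(6) = mex{0} = 1
g(7) = mex{0} = 1
g(8) = mex{0,1} = 2
g(9) = mex{1} = 0
g(10) = mex{1} = 0
g(11) = mex{1} = 0
g(12) = mex{1,2} = 0
g(13) = mex{0,2} = 1
g(14) = mex{0} = 1
So g(14) = 1.
For pile B, compute g(0), g(1), … with moves {4, 5, 7}:
g(0) = mex{} = 0
g(1) = mex{} = 0
g(2) = mex{} = 0
g(3) = mex{} = 0
g(4) = mex{0} = 1
g(5) = mex{0} = 1
g(6) = mex{0} = 1
g(7) = mex{0} = 1
g(8) = mex{0,1} = 2
g(9) = mex{0,1} = 2
g(10) = mex{0,1} = 2
So g(10) = 2.
By the Sprague-Grundy theorem, the Grundy value of a sum of independent games is the XOR of the component values.
Combined value = 1 XOR 2 = 3.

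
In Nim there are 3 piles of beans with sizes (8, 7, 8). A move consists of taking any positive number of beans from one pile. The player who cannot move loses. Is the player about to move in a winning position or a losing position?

Winning position

Compute the nim-sum pairwise:
8 ⊕ 7 = 15
15 ⊕ 8 = 7
The nim-sum is 7 ≠ 0, so this is an N-position: the player to move can win.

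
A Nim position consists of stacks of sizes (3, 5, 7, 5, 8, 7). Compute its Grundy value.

11

Compute the nim-sum pairwise:
3 XOR 5 = 6
6 XOR 7 = 1
1 XOR 5 = 4
4 XOR 8 = 12
12 XOR 7 = 11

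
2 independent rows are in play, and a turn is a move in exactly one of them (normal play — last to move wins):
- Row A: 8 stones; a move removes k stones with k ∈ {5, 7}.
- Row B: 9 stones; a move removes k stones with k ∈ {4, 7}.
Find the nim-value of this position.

3

Grundy values for row A (subtraction set {5, 7}):
k:     0  1  2  3  4  5  6  7  8
g(k):  0  0  0  0  0  1  1  1  1
So g(8) = 1.
Build the Grundy sequence for row B with g(k) = mex{g(k−s) : s ∈ {4, 7}, s ≤ k}:
g(0) = mex{} = 0
g(1) = mex{} = 0
g(2) = mex{} = 0
g(3) = mex{} = 0
g(4) = mex{0} = 1
g(5) = mex{0} = 1
g(6) = mex{0} = 1
g(7) = mex{0} = 1
g(8) = mex{0,1} = 2
g(9) = mex{0,1} = 2
So g(9) = 2.
By the Sprague-Grundy theorem, the Grundy value of a sum of independent games is the XOR of the component values.
Combined value = 1 XOR 2 = 3.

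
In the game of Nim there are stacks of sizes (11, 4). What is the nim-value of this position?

Compute the nim-sum pairwise:
11 ⊕ 4 = 15

15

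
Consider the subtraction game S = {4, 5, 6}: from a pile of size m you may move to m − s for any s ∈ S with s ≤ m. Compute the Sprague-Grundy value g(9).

2

Compute g(0), g(1), … for moves {4, 5, 6}:
g(0) = mex{} = 0
g(1) = mex{} = 0
g(2) = mex{} = 0
g(3) = mex{} = 0
g(4) = mex{0} = 1
g(5) = mex{0} = 1
g(6) = mex{0} = 1
g(7) = mex{0} = 1
g(8) = mex{0,1} = 2
g(9) = mex{0,1} = 2
So g(9) = 2.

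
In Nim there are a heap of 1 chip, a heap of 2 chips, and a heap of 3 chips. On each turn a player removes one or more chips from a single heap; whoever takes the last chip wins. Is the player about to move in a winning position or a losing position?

Losing position

Compute the nim-sum pairwise:
1 ^ 2 = 3
3 ^ 3 = 0
The nim-sum is 0, so this is a P-position: the player to move is in a losing position under optimal play.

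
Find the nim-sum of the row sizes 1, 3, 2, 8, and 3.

11

Bitwise XOR of the heap sizes:
  0001  (1)
  0011  (3)
  0010  (2)
  1000  (8)
  0011  (3)
  ----
  1011  (11)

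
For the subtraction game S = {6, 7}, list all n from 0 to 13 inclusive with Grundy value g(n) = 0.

0, 1, 2, 3, 4, 5, 13

Compute g(0), g(1), … for moves {6, 7}:
k:     0  1  2  3  4  5  6  7  8  9 10 11 12 13
g(k):  0  0  0  0  0  0  1  1  1  1  1  1  2  0
The P-positions (g = 0) in 0..13 are 0, 1, 2, 3, 4, 5, 13.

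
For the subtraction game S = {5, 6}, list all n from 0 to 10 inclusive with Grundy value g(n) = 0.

0, 1, 2, 3, 4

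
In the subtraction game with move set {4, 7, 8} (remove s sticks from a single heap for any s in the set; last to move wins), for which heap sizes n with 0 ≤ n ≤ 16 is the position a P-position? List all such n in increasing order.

0, 1, 2, 3, 12, 13, 14, 15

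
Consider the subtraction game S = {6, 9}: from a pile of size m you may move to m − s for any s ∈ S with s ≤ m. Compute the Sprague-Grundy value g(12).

2

Compute g(0), g(1), … for moves {6, 9}:
g(0) = mex{} = 0
g(1) = mex{} = 0
g(2) = mex{} = 0
g(3) = mex{} = 0
g(4) = mex{} = 0
g(5) = mex{} = 0
g(6) = mex{0} = 1
g(7) = mex{0} = 1
g(8) = mex{0} = 1
g(9) = mex{0} = 1
g(10) = mex{0} = 1
g(11) = mex{0} = 1
g(12) = mex{0,1} = 2
So g(12) = 2.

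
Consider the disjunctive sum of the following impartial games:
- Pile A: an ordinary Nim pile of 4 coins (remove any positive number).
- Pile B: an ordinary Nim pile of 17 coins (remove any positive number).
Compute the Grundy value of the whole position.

21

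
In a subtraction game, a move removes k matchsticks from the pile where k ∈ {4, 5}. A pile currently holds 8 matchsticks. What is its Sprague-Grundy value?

2

Compute g(0), g(1), … for moves {4, 5}:
k:     0  1  2  3  4  5  6  7  8
g(k):  0  0  0  0  1  1  1  1  2
So g(8) = 2.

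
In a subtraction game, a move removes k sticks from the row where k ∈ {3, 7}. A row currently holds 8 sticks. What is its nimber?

2

Build the Grundy sequence with g(k) = mex{g(k−s) : s ∈ {3, 7}, s ≤ k}:
k:     0  1  2  3  4  5  6  7  8
g(k):  0  0  0  1  1  1  0  2  2
So g(8) = 2.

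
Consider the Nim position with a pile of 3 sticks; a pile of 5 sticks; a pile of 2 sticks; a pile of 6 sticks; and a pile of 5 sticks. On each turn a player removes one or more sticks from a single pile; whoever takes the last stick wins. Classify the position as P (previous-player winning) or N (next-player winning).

N-position

Compute the nim-sum pairwise:
3 ⊕ 5 = 6
6 ⊕ 2 = 4
4 ⊕ 6 = 2
2 ⊕ 5 = 7
The nim-sum is 7 ≠ 0, so this is an N-position: the player to move can win.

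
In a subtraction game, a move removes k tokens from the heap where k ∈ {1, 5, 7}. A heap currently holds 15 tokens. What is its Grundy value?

Build the Grundy sequence with g(k) = mex{g(k−s) : s ∈ {1, 5, 7}, s ≤ k}:
k:     0  1  2  3  4  5  6  7  8  9 10 11 12 13 14 15
g(k):  0  1  0  1  0  1  0  1  0  1  0  1  0  1  0  1
So g(15) = 1.

1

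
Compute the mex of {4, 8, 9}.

0 is not in the set, so the mex is 0.

0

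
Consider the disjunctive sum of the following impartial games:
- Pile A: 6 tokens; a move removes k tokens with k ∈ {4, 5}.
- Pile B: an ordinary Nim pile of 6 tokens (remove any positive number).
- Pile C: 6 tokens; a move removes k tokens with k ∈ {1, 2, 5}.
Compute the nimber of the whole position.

Grundy values for pile A (subtraction set {4, 5}):
g(0) = mex{} = 0
g(1) = mex{} = 0
g(2) = mex{} = 0
g(3) = mex{} = 0
g(4) = mex{0} = 1
g(5) = mex{0} = 1
g(6) = mex{0} = 1
So g(6) = 1.
Pile B is a plain Nim pile of size 6, so its Grundy value is 6.
For pile C, compute g(0), g(1), … with moves {1, 2, 5}:
g(0) = mex{} = 0
g(1) = mex{0} = 1
g(2) = mex{0,1} = 2
g(3) = mex{1,2} = 0
g(4) = mex{0,2} = 1
g(5) = mex{0,1} = 2
g(6) = mex{1,2} = 0
So g(6) = 0.
The value of a disjunctive sum is the nim-sum of the parts.
Combined value = 1 XOR 6 XOR 0 = 7.

7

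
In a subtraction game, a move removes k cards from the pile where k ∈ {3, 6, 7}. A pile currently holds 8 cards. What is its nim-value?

2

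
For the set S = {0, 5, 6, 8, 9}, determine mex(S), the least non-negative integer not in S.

1

0 is in the set but 1 is not, so the mex is 1.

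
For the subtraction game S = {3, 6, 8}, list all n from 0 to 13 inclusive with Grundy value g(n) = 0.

Compute g(0), g(1), … for moves {3, 6, 8}:
k:     0  1  2  3  4  5  6  7  8  9 10 11 12 13
g(k):  0  0  0  1  1  1  2  2  2  3  3  0  0  0
The P-positions (g = 0) in 0..13 are 0, 1, 2, 11, 12, 13.

0, 1, 2, 11, 12, 13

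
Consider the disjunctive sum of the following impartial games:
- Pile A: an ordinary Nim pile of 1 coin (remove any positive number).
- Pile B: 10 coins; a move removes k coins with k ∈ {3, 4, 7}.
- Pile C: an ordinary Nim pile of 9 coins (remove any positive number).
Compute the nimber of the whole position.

8

Pile A is a plain Nim pile of size 1, so its Grundy value is 1.
For pile B, compute g(0), g(1), … with moves {3, 4, 7}:
k:     0  1  2  3  4  5  6  7  8  9 10
g(k):  0  0  0  1  1  1  2  2  2  3  0
So g(10) = 0.
Pile C is a plain Nim pile of size 9, so its Grundy value is 9.
By the Sprague-Grundy theorem, the Grundy value of a sum of independent games is the XOR of the component values.
Combined value = 1 ⊕ 0 ⊕ 9 = 8.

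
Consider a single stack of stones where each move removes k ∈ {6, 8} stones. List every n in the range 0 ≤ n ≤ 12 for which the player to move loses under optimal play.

0, 1, 2, 3, 4, 5

Compute g(0), g(1), … for moves {6, 8}:
k:     0  1  2  3  4  5  6  7  8  9 10 11 12
g(k):  0  0  0  0  0  0  1  1  1  1  1  1  2
The P-positions (g = 0) in 0..12 are 0, 1, 2, 3, 4, 5.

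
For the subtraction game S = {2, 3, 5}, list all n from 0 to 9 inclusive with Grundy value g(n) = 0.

0, 1, 7, 8

Build the Grundy sequence with g(k) = mex{g(k−s) : s ∈ {2, 3, 5}, s ≤ k}:
g(0) = mex{} = 0
g(1) = mex{} = 0
g(2) = mex{0} = 1
g(3) = mex{0} = 1
g(4) = mex{0,1} = 2
g(5) = mex{0,1} = 2
g(6) = mex{0,1,2} = 3
g(7) = mex{1,2} = 0
g(8) = mex{1,2,3} = 0
g(9) = mex{0,2,3} = 1
The P-positions (g = 0) in 0..9 are 0, 1, 7, 8.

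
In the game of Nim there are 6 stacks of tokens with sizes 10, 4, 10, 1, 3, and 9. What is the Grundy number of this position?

Nim-sum: 10 ⊕ 4 ⊕ 10 ⊕ 1 ⊕ 3 ⊕ 9 = 15.

15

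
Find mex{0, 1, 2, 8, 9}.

The values 0, 1, 2 are all present; 3 is the first non-negative integer missing from the set.

3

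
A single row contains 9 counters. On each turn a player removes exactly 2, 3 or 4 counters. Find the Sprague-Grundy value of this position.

1

Grundy values for subtraction set {2, 3, 4}:
k:     0  1  2  3  4  5  6  7  8  9
g(k):  0  0  1  1  2  2  0  0  1  1
So g(9) = 1.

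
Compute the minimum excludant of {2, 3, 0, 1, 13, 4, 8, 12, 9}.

The values 0, 1, 2, 3, 4 are all present; 5 is the first non-negative integer missing from the set.

5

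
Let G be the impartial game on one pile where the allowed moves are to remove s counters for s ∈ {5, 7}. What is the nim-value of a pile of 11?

2

Grundy values for subtraction set {5, 7}:
k:     0  1  2  3  4  5  6  7  8  9 10 11
g(k):  0  0  0  0  0  1  1  1  1  1  2  2
So g(11) = 2.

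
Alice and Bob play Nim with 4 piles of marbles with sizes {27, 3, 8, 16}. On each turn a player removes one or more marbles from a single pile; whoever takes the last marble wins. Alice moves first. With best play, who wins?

Bob wins

Compute the nim-sum pairwise:
27 ⊕ 3 = 24
24 ⊕ 8 = 16
16 ⊕ 16 = 0
The nim-sum is 0, so this is a P-position: the player to move is in a losing position under optimal play; Alice is about to move from it and so loses — Bob wins.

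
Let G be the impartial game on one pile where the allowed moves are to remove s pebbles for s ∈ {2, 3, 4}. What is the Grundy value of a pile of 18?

0

Compute g(0), g(1), … for moves {2, 3, 4}:
k:     0  1  2  3  4  5  6  7  8  9 10 11 12 13 14 15 16 17 18
g(k):  0  0  1  1  2  2  0  0  1  1  2  2  0  0  1  1  2  2  0
So g(18) = 0.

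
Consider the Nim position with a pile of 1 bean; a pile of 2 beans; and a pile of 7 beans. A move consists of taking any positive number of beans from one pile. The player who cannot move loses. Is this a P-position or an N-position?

N-position

Nim-sum: 1 XOR 2 XOR 7 = 4.
The nim-sum is 4 ≠ 0, so this is an N-position: the player to move can win.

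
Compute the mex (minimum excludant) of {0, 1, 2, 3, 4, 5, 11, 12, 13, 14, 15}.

The values 0, 1, 2, 3, 4, 5 are all present; 6 is the first non-negative integer missing from the set.

6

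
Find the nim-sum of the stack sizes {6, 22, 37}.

53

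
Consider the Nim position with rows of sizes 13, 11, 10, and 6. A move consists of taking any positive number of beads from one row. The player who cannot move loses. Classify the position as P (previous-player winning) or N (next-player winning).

N-position

Write each in binary and XOR column by column:
  1101  (13)
  1011  (11)
  1010  (10)
  0110  (6)
  ----
  1010  (10)
The nim-sum is 10 ≠ 0, so this is an N-position: the player to move can win.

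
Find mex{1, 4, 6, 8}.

0 is not in the set, so the mex is 0.

0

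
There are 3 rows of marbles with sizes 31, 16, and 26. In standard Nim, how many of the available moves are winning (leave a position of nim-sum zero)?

3

Compute the nim-sum pairwise:
31 XOR 16 = 15
15 XOR 26 = 21
The overall nim-sum is X = 21. A row of size p has a winning move iff p XOR X < p (reduce it to p XOR X).
  31: 31 XOR 21 = 10 < 31 — winning move (to 10).
  16: 16 XOR 21 = 5 < 16 — winning move (to 5).
  26: 26 XOR 21 = 15 < 26 — winning move (to 15).
That gives 3 winning moves.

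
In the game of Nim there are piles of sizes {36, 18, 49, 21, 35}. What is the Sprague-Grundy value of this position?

Nim-sum: 36 ^ 18 ^ 49 ^ 21 ^ 35 = 49.

49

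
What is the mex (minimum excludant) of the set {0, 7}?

1

0 is in the set but 1 is not, so the mex is 1.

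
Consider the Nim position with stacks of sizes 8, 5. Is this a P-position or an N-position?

Compute the nim-sum pairwise:
8 ^ 5 = 13
The nim-sum is 13 ≠ 0, so this is an N-position: the player to move can win.

N-position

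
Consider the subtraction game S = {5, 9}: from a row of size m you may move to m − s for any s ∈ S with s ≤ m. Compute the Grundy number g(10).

2

Grundy values for subtraction set {5, 9}:
k:     0  1  2  3  4  5  6  7  8  9 10
g(k):  0  0  0  0  0  1  1  1  1  1  2
So g(10) = 2.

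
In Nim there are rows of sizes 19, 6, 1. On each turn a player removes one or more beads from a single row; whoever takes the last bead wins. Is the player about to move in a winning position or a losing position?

Nim-sum: 19 ⊕ 6 ⊕ 1 = 20.
The nim-sum is 20 ≠ 0, so this is an N-position: the player to move can win.

Winning position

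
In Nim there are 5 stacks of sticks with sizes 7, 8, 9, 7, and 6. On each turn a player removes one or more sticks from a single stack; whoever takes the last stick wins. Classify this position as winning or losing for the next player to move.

Winning position

Compute the nim-sum pairwise:
7 XOR 8 = 15
15 XOR 9 = 6
6 XOR 7 = 1
1 XOR 6 = 7
The nim-sum is 7 ≠ 0, so this is an N-position: the player to move can win.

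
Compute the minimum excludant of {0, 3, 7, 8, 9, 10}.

1

0 is in the set but 1 is not, so the mex is 1.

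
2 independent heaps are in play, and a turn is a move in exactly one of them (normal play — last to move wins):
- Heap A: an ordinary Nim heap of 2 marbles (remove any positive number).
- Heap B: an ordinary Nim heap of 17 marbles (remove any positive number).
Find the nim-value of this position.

19

Heap A is a plain Nim heap of size 2, so its Grundy value is 2.
Heap B is a plain Nim heap of size 17, so its Grundy value is 17.
By the Sprague-Grundy theorem, the Grundy value of a sum of independent games is the XOR of the component values.
Combined value = 2 XOR 17 = 19.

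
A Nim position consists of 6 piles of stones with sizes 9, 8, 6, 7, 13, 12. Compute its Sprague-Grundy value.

1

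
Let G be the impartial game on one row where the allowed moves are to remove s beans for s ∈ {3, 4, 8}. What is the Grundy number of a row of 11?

3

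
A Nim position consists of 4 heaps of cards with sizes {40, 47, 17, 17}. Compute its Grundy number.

7

Compute the nim-sum pairwise:
40 ^ 47 = 7
7 ^ 17 = 22
22 ^ 17 = 7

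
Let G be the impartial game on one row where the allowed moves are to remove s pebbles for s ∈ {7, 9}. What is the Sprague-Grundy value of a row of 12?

1

Build the Grundy sequence with g(k) = mex{g(k−s) : s ∈ {7, 9}, s ≤ k}:
k:     0  1  2  3  4  5  6  7  8  9 10 11 12
g(k):  0  0  0  0  0  0  0  1  1  1  1  1  1
So g(12) = 1.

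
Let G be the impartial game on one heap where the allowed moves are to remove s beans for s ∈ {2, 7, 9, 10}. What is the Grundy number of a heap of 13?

Build the Grundy sequence with g(k) = mex{g(k−s) : s ∈ {2, 7, 9, 10}, s ≤ k}:
g(0) = mex{} = 0
g(1) = mex{} = 0
g(2) = mex{0} = 1
g(3) = mex{0} = 1
g(4) = mex{1} = 0
g(5) = mex{1} = 0
g(6) = mex{0} = 1
g(7) = mex{0} = 1
g(8) = mex{0,1} = 2
g(9) = mex{0,1} = 2
g(10) = mex{0,1,2} = 3
g(11) = mex{0,1,2} = 3
g(12) = mex{0,1,3} = 2
g(13) = mex{0,1,3} = 2
So g(13) = 2.

2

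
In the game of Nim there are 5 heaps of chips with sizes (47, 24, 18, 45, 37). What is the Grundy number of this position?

45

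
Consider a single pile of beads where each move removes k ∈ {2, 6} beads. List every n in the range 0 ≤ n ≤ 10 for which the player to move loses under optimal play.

0, 1, 4, 5, 8, 9

Build the Grundy sequence with g(k) = mex{g(k−s) : s ∈ {2, 6}, s ≤ k}:
k:     0  1  2  3  4  5  6  7  8  9 10
g(k):  0  0  1  1  0  0  1  1  0  0  1
The P-positions (g = 0) in 0..10 are 0, 1, 4, 5, 8, 9.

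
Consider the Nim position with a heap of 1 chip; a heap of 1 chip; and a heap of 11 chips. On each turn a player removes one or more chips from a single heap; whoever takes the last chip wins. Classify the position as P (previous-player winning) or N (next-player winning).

Compute the nim-sum pairwise:
1 ⊕ 1 = 0
0 ⊕ 11 = 11
The nim-sum is 11 ≠ 0, so this is an N-position: the player to move can win.

N-position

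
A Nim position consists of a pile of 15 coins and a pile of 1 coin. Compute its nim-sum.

14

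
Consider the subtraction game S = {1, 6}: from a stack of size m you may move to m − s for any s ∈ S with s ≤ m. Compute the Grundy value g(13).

2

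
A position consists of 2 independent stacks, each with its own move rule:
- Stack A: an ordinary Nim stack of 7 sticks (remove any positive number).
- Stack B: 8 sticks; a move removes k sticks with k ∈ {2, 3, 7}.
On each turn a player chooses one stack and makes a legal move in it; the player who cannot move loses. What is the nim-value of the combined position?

6

Stack A is a plain Nim stack of size 7, so its Grundy value is 7.
Build the Grundy sequence for stack B with g(k) = mex{g(k−s) : s ∈ {2, 3, 7}, s ≤ k}:
k:     0  1  2  3  4  5  6  7  8
g(k):  0  0  1  1  2  0  0  1  1
So g(8) = 1.
By the Sprague-Grundy theorem, the Grundy value of a sum of independent games is the XOR of the component values.
Combined value = 7 XOR 1 = 6.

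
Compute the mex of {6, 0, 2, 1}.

3

The values 0, 1, 2 are all present; 3 is the first non-negative integer missing from the set.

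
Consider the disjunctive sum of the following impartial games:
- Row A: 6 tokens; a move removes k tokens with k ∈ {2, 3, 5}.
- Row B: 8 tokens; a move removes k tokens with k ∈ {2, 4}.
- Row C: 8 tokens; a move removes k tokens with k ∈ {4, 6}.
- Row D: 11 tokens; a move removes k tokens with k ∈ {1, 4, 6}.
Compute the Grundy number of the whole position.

Grundy values for row A (subtraction set {2, 3, 5}):
g(0) = mex{} = 0
g(1) = mex{} = 0
g(2) = mex{0} = 1
g(3) = mex{0} = 1
g(4) = mex{0,1} = 2
g(5) = mex{0,1} = 2
g(6) = mex{0,1,2} = 3
So g(6) = 3.
Build the Grundy sequence for row B with g(k) = mex{g(k−s) : s ∈ {2, 4}, s ≤ k}:
g(0) = mex{} = 0
g(1) = mex{} = 0
g(2) = mex{0} = 1
g(3) = mex{0} = 1
g(4) = mex{0,1} = 2
g(5) = mex{0,1} = 2
g(6) = mex{1,2} = 0
g(7) = mex{1,2} = 0
g(8) = mex{0,2} = 1
So g(8) = 1.
For row C, compute g(0), g(1), … with moves {4, 6}:
g(0) = mex{} = 0
g(1) = mex{} = 0
g(2) = mex{} = 0
g(3) = mex{} = 0
g(4) = mex{0} = 1
g(5) = mex{0} = 1
g(6) = mex{0} = 1
g(7) = mex{0} = 1
g(8) = mex{0,1} = 2
So g(8) = 2.
Grundy values for row D (subtraction set {1, 4, 6}):
k:     0  1  2  3  4  5  6  7  8  9 10 11
g(k):  0  1  0  1  2  0  1  0  1  2  0  1
So g(11) = 1.
The value of a disjunctive sum is the nim-sum of the parts.
Combined value = 3 XOR 1 XOR 2 XOR 1 = 1.

1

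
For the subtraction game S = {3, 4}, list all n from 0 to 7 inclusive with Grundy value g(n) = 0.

0, 1, 2, 7

Build the Grundy sequence with g(k) = mex{g(k−s) : s ∈ {3, 4}, s ≤ k}:
k:     0  1  2  3  4  5  6  7
g(k):  0  0  0  1  1  1  2  0
The P-positions (g = 0) in 0..7 are 0, 1, 2, 7.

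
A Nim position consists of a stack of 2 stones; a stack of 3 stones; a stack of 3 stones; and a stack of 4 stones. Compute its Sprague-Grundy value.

Nim-sum: 2 ⊕ 3 ⊕ 3 ⊕ 4 = 6.

6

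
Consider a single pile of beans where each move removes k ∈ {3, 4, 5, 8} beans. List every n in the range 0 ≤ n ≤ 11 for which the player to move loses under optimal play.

0, 1, 2, 11

Build the Grundy sequence with g(k) = mex{g(k−s) : s ∈ {3, 4, 5, 8}, s ≤ k}:
g(0) = mex{} = 0
g(1) = mex{} = 0
g(2) = mex{} = 0
g(3) = mex{0} = 1
g(4) = mex{0} = 1
g(5) = mex{0} = 1
g(6) = mex{0,1} = 2
g(7) = mex{0,1} = 2
g(8) = mex{0,1} = 2
g(9) = mex{0,1,2} = 3
g(10) = mex{0,1,2} = 3
g(11) = mex{1,2} = 0
The P-positions (g = 0) in 0..11 are 0, 1, 2, 11.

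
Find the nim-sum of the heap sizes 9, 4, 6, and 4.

15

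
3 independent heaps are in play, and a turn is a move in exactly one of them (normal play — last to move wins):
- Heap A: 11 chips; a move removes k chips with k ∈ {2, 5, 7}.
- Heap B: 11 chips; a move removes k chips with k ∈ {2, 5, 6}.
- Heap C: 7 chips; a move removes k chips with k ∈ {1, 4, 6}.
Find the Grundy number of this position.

Grundy values for heap A (subtraction set {2, 5, 7}):
k:     0  1  2  3  4  5  6  7  8  9 10 11
g(k):  0  0  1  1  0  2  1  3  2  2  0  3
So g(11) = 3.
For heap B, compute g(0), g(1), … with moves {2, 5, 6}:
g(0) = mex{} = 0
g(1) = mex{} = 0
g(2) = mex{0} = 1
g(3) = mex{0} = 1
g(4) = mex{1} = 0
g(5) = mex{0,1} = 2
g(6) = mex{0} = 1
g(7) = mex{0,1,2} = 3
g(8) = mex{1} = 0
g(9) = mex{0,1,3} = 2
g(10) = mex{0,2} = 1
g(11) = mex{1,2} = 0
So g(11) = 0.
Grundy values for heap C (subtraction set {1, 4, 6}):
k:     0  1  2  3  4  5  6  7
g(k):  0  1  0  1  2  0  1  0
So g(7) = 0.
The value of a disjunctive sum is the nim-sum of the parts.
Combined value = 3 XOR 0 XOR 0 = 3.

3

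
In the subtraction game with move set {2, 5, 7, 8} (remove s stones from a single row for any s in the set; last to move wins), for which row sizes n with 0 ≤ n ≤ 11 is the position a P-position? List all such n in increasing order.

0, 1, 4, 10

Build the Grundy sequence with g(k) = mex{g(k−s) : s ∈ {2, 5, 7, 8}, s ≤ k}:
k:     0  1  2  3  4  5  6  7  8  9 10 11
g(k):  0  0  1  1  0  2  1  3  2  2  0  3
The P-positions (g = 0) in 0..11 are 0, 1, 4, 10.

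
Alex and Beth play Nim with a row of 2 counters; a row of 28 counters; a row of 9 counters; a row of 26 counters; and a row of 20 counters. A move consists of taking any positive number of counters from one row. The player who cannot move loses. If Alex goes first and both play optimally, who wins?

Write each in binary and XOR column by column:
  00010  (2)
  11100  (28)
  01001  (9)
  11010  (26)
  10100  (20)
  -----
  11001  (25)
The nim-sum is 25 ≠ 0, so this is an N-position: the player to move can win; Alex has a winning move.

Alex wins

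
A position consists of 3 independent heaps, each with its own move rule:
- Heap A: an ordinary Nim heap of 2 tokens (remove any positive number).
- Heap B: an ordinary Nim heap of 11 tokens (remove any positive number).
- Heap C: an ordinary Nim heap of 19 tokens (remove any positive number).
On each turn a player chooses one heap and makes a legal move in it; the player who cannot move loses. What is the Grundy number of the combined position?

26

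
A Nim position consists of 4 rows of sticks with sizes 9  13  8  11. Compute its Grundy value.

7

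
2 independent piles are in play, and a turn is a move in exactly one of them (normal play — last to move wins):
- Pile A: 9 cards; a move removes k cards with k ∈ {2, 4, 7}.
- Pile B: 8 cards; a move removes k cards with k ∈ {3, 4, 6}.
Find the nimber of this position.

2

Build the Grundy sequence for pile A with g(k) = mex{g(k−s) : s ∈ {2, 4, 7}, s ≤ k}:
k:     0  1  2  3  4  5  6  7  8  9
g(k):  0  0  1  1  2  2  0  3  1  0
So g(9) = 0.
For pile B, compute g(0), g(1), … with moves {3, 4, 6}:
k:     0  1  2  3  4  5  6  7  8
g(k):  0  0  0  1  1  1  2  2  2
So g(8) = 2.
By the Sprague-Grundy theorem, the Grundy value of a sum of independent games is the XOR of the component values.
Combined value = 0 ⊕ 2 = 2.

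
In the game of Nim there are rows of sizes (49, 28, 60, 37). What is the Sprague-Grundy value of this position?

52

Write each in binary and XOR column by column:
  110001  (49)
  011100  (28)
  111100  (60)
  100101  (37)
  ------
  110100  (52)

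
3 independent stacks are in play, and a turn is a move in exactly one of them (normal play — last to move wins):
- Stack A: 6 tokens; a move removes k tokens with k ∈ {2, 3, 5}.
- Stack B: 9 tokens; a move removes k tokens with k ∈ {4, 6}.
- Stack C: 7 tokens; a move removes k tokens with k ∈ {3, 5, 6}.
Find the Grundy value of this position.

3

Build the Grundy sequence for stack A with g(k) = mex{g(k−s) : s ∈ {2, 3, 5}, s ≤ k}:
k:     0  1  2  3  4  5  6
g(k):  0  0  1  1  2  2  3
So g(6) = 3.
For stack B, compute g(0), g(1), … with moves {4, 6}:
g(0) = mex{} = 0
g(1) = mex{} = 0
g(2) = mex{} = 0
g(3) = mex{} = 0
g(4) = mex{0} = 1
g(5) = mex{0} = 1
g(6) = mex{0} = 1
g(7) = mex{0} = 1
g(8) = mex{0,1} = 2
g(9) = mex{0,1} = 2
So g(9) = 2.
Grundy values for stack C (subtraction set {3, 5, 6}):
k:     0  1  2  3  4  5  6  7
g(k):  0  0  0  1  1  1  2  2
So g(7) = 2.
The value of a disjunctive sum is the nim-sum of the parts.
Combined value = 3 XOR 2 XOR 2 = 3.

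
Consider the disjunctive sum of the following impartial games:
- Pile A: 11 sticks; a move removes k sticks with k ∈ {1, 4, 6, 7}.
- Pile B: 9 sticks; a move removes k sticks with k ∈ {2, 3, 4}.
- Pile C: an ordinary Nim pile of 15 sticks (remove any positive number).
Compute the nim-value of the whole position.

15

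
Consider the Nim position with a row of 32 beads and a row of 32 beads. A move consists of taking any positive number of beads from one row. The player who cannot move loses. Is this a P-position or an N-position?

Compute the nim-sum pairwise:
32 ^ 32 = 0
The nim-sum is 0, so this is a P-position: the player to move is in a losing position under optimal play.

P-position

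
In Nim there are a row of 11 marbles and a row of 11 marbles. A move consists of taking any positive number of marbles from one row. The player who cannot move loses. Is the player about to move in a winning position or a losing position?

Bitwise XOR of the heap sizes:
  1011  (11)
  1011  (11)
  ----
  0000  (0)
The nim-sum is 0, so this is a P-position: the player to move is in a losing position under optimal play.

Losing position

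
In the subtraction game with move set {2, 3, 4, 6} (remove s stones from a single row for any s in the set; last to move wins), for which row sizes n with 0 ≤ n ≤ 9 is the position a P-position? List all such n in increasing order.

Build the Grundy sequence with g(k) = mex{g(k−s) : s ∈ {2, 3, 4, 6}, s ≤ k}:
g(0) = mex{} = 0
g(1) = mex{} = 0
g(2) = mex{0} = 1
g(3) = mex{0} = 1
g(4) = mex{0,1} = 2
g(5) = mex{0,1} = 2
g(6) = mex{0,1,2} = 3
g(7) = mex{0,1,2} = 3
g(8) = mex{1,2,3} = 0
g(9) = mex{1,2,3} = 0
The P-positions (g = 0) in 0..9 are 0, 1, 8, 9.

0, 1, 8, 9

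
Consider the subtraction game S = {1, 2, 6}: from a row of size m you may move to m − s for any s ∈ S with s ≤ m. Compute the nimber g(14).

Compute g(0), g(1), … for moves {1, 2, 6}:
g(0) = mex{} = 0
g(1) = mex{0} = 1
g(2) = mex{0,1} = 2
g(3) = mex{1,2} = 0
g(4) = mex{0,2} = 1
g(5) = mex{0,1} = 2
g(6) = mex{0,1,2} = 3
g(7) = mex{1,2,3} = 0
g(8) = mex{0,2,3} = 1
g(9) = mex{0,1} = 2
g(10) = mex{1,2} = 0
g(11) = mex{0,2} = 1
g(12) = mex{0,1,3} = 2
g(13) = mex{0,1,2} = 3
g(14) = mex{1,2,3} = 0
So g(14) = 0.

0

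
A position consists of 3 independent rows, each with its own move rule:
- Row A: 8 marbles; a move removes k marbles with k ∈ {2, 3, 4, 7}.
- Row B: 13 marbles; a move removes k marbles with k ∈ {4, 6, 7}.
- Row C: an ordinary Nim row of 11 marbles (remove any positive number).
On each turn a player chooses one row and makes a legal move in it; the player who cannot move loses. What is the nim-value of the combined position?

10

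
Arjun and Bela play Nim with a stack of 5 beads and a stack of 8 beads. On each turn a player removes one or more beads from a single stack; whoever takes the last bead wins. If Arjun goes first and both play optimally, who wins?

Nim-sum: 5 ⊕ 8 = 13.
The nim-sum is 13 ≠ 0, so this is an N-position: the player to move can win; Arjun has a winning move.

Arjun wins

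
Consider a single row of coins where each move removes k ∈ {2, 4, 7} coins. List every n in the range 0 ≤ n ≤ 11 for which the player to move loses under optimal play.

0, 1, 6, 9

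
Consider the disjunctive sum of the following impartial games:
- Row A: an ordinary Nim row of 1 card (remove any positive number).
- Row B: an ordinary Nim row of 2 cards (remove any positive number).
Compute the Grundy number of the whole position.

3

Row A is a plain Nim row of size 1, so its Grundy value is 1.
Row B is a plain Nim row of size 2, so its Grundy value is 2.
The value of a disjunctive sum is the nim-sum of the parts.
Combined value = 1 XOR 2 = 3.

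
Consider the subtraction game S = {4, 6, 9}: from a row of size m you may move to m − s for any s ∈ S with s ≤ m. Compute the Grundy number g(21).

Grundy values for subtraction set {4, 6, 9}:
k:     0  1  2  3  4  5  6  7  8  9 10 11 12 13 14 15 16 17 18 19 20 21
g(k):  0  0  0  0  1  1  1  1  2  2  2  2  3  0  0  0  0  1  1  1  1  2
So g(21) = 2.

2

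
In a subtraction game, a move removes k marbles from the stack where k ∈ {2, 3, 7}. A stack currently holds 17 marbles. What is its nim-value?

1

Build the Grundy sequence with g(k) = mex{g(k−s) : s ∈ {2, 3, 7}, s ≤ k}:
k:     0  1  2  3  4  5  6  7  8  9 10 11 12 13 14 15 16 17
g(k):  0  0  1  1  2  0  0  1  1  2  0  0  1  1  2  0  0  1
So g(17) = 1.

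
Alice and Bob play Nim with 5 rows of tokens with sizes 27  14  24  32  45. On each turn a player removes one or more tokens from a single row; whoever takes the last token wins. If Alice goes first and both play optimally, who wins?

Bob wins

Nim-sum: 27 ^ 14 ^ 24 ^ 32 ^ 45 = 0.
The nim-sum is 0, so this is a P-position: the player to move is in a losing position under optimal play; Alice is about to move from it and so loses — Bob wins.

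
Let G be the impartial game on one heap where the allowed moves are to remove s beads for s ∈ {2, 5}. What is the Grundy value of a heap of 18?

Grundy values for subtraction set {2, 5}:
k:     0  1  2  3  4  5  6  7  8  9 10 11 12 13 14 15 16 17 18
g(k):  0  0  1  1  0  2  1  0  0  1  1  0  2  1  0  0  1  1  0
So g(18) = 0.

0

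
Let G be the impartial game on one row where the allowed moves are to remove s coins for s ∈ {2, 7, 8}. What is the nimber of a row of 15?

Grundy values for subtraction set {2, 7, 8}:
k:     0  1  2  3  4  5  6  7  8  9 10 11 12 13 14 15
g(k):  0  0  1  1  0  0  1  1  2  2  0  3  1  2  0  0
So g(15) = 0.

0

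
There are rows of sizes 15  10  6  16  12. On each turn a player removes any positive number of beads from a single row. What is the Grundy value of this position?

Compute the nim-sum pairwise:
15 XOR 10 = 5
5 XOR 6 = 3
3 XOR 16 = 19
19 XOR 12 = 31

31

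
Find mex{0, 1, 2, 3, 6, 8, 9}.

4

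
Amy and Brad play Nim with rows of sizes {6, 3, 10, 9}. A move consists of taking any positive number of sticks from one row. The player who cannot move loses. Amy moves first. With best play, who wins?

Nim-sum: 6 XOR 3 XOR 10 XOR 9 = 6.
The nim-sum is 6 ≠ 0, so this is an N-position: the player to move can win; Amy has a winning move.

Amy wins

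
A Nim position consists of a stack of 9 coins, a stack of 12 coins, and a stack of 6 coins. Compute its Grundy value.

3

Compute the nim-sum pairwise:
9 ⊕ 12 = 5
5 ⊕ 6 = 3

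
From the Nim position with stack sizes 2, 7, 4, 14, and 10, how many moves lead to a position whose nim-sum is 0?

Write each in binary and XOR column by column:
  0010  (2)
  0111  (7)
  0100  (4)
  1110  (14)
  1010  (10)
  ----
  0101  (5)
The overall nim-sum is X = 5. A stack of size p has a winning move iff p XOR X < p (reduce it to p XOR X).
  2: 2 XOR 5 = 7 ≥ 2 — no move.
  7: 7 XOR 5 = 2 < 7 — winning move (to 2).
  4: 4 XOR 5 = 1 < 4 — winning move (to 1).
  14: 14 XOR 5 = 11 < 14 — winning move (to 11).
  10: 10 XOR 5 = 15 ≥ 10 — no move.
That gives 3 winning moves.

3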